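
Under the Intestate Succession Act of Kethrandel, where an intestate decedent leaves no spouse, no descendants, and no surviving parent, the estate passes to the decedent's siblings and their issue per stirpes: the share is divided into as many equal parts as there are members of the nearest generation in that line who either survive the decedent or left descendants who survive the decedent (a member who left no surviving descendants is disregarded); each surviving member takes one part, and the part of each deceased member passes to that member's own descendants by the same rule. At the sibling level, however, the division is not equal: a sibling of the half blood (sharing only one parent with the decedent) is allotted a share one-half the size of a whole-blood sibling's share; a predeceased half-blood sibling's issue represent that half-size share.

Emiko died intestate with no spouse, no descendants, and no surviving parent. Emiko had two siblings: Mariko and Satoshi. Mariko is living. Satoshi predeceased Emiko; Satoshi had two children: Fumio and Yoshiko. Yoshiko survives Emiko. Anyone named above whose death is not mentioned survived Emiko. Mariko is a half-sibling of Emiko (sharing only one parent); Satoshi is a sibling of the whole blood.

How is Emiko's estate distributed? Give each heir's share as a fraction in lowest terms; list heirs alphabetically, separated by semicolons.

Fumio 1/3; Mariko 1/3; Yoshiko 1/3

No spouse, descendants, or parent survives, so the estate passes to Emiko's siblings per stirpes.
Half-blood siblings count for one-half the weight of whole-blood siblings at the initial division.
Dividing 1 in proportion to weights (total weight 3/2): Mariko (weight 1/2) → 1/3; Satoshi (weight 1) → 2/3.
Mariko is living and takes 1/3.
Satoshi predeceased; the 2/3 allotted to Satoshi's branch passes to Satoshi's issue by representation.
The 2/3 is divided into 2 equal shares of 1/3 among Fumio, Yoshiko.
Fumio is living and takes 1/3.
Yoshiko is living and takes 1/3.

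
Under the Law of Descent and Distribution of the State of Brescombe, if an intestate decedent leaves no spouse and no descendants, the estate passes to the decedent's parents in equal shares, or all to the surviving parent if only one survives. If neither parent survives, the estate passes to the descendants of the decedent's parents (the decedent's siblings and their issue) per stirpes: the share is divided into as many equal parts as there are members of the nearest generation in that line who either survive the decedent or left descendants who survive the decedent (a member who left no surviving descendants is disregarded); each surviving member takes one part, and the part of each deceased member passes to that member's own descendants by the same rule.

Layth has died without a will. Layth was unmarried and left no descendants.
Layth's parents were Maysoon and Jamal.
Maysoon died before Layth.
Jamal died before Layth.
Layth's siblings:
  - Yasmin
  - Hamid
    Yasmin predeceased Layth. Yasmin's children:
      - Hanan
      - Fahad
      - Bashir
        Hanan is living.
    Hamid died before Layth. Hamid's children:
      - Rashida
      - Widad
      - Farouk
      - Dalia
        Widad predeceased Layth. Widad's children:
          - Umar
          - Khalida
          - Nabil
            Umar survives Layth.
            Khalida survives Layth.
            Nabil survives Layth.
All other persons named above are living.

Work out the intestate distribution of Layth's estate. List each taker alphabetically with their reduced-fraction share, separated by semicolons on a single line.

Bashir 1/6; Dalia 1/8; Fahad 1/6; Farouk 1/8; Hanan 1/6; Khalida 1/24; Nabil 1/24; Rashida 1/8; Umar 1/24

Neither parent survives and there are no descendants, so the estate passes to Layth's siblings and their issue per stirpes.
The estate is divided into 2 equal shares of 1/2 among Yasmin, Hamid.
Yasmin predeceased; the 1/2 allotted to Yasmin's branch passes to Yasmin's issue by representation.
The 1/2 is divided into 3 equal shares of 1/6 among Hanan, Fahad, Bashir.
Hanan is living and takes 1/6.
Fahad is living and takes 1/6.
Bashir is living and takes 1/6.
Hamid predeceased; the 1/2 allotted to Hamid's branch passes to Hamid's issue by representation.
The 1/2 is divided into 4 equal shares of 1/8 among Rashida, Widad, Farouk, Dalia.
Rashida is living and takes 1/8.
Widad predeceased; the 1/8 allotted to Widad's branch passes to Widad's issue by representation.
The 1/8 is divided into 3 equal shares of 1/24 among Umar, Khalida, Nabil.
Umar is living and takes 1/24.
Khalida is living and takes 1/24.
Nabil is living and takes 1/24.
Farouk is living and takes 1/8.
Dalia is living and takes 1/8.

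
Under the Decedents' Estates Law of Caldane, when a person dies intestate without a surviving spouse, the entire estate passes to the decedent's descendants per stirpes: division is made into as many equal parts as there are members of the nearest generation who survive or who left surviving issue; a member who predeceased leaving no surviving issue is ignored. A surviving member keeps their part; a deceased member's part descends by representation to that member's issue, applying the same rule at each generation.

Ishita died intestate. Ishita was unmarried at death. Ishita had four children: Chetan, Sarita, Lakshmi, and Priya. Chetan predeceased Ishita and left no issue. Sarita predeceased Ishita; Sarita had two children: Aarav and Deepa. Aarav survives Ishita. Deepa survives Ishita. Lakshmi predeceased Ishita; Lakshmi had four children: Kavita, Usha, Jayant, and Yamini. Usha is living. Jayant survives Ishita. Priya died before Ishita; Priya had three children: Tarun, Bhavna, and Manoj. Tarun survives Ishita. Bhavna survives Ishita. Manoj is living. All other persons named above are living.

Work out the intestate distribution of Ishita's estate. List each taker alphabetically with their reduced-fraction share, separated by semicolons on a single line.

There is no surviving spouse, so the entire estate passes to Ishita's descendants per stirpes.
Chetan left no surviving issue, so that branch lapses and is disregarded.
The estate is divided into 3 equal shares of 1/3 among Sarita, Lakshmi, Priya.
Sarita predeceased; the 1/3 allotted to Sarita's branch passes to Sarita's issue by representation.
The 1/3 is divided into 2 equal shares of 1/6 among Aarav, Deepa.
Aarav is living and takes 1/6.
Deepa is living and takes 1/6.
Lakshmi predeceased; the 1/3 allotted to Lakshmi's branch passes to Lakshmi's issue by representation.
The 1/3 is divided into 4 equal shares of 1/12 among Kavita, Usha, Jayant, Yamini.
Kavita is living and takes 1/12.
Usha is living and takes 1/12.
Jayant is living and takes 1/12.
Yamini is living and takes 1/12.
Priya predeceased; the 1/3 allotted to Priya's branch passes to Priya's issue by representation.
The 1/3 is divided into 3 equal shares of 1/9 among Tarun, Bhavna, Manoj.
Tarun is living and takes 1/9.
Bhavna is living and takes 1/9.
Manoj is living and takes 1/9.

Aarav 1/6; Bhavna 1/9; Deepa 1/6; Jayant 1/12; Kavita 1/12; Manoj 1/9; Tarun 1/9; Usha 1/12; Yamini 1/12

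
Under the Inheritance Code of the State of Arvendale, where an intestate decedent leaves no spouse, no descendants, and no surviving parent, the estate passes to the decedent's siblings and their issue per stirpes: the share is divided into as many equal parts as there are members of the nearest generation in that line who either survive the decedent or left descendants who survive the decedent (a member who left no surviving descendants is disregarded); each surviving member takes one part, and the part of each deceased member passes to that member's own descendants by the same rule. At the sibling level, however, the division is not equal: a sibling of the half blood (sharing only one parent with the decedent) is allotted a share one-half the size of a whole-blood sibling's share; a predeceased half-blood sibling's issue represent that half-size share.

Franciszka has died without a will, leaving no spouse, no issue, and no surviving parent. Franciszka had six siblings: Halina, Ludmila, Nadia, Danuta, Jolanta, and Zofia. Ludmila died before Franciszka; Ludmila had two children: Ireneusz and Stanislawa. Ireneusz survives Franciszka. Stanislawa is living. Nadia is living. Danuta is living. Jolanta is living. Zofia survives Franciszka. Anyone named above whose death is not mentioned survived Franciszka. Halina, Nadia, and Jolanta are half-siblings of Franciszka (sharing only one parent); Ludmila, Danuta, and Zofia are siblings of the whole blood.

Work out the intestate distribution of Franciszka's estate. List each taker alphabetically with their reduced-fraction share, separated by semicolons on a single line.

No spouse, descendants, or parent survives, so the estate passes to Franciszka's siblings per stirpes.
Half-blood siblings count for one-half the weight of whole-blood siblings at the initial division.
Dividing 1 in proportion to weights (total weight 9/2): Halina (weight 1/2) → 1/9; Ludmila (weight 1) → 2/9; Nadia (weight 1/2) → 1/9; Danuta (weight 1) → 2/9; Jolanta (weight 1/2) → 1/9; Zofia (weight 1) → 2/9.
Halina is living and takes 1/9.
Ludmila predeceased; the 2/9 allotted to Ludmila's branch passes to Ludmila's issue by representation.
The 2/9 is divided into 2 equal shares of 1/9 among Ireneusz, Stanislawa.
Ireneusz is living and takes 1/9.
Stanislawa is living and takes 1/9.
Nadia is living and takes 1/9.
Danuta is living and takes 2/9.
Jolanta is living and takes 1/9.
Zofia is living and takes 2/9.

Danuta 2/9; Halina 1/9; Ireneusz 1/9; Jolanta 1/9; Nadia 1/9; Stanislawa 1/9; Zofia 2/9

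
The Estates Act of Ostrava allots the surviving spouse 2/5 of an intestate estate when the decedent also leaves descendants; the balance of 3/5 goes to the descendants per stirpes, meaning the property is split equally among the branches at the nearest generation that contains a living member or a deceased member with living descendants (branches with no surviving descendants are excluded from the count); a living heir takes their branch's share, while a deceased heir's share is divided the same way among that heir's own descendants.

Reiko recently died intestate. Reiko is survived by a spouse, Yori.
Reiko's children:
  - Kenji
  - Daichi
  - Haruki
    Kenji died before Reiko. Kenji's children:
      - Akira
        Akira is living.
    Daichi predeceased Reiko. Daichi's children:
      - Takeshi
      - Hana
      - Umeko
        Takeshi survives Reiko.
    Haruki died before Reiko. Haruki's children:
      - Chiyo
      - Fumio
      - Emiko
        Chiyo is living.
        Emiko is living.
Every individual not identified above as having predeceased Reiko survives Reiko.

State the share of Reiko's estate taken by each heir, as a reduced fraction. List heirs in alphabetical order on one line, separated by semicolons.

Yori, as surviving spouse, takes 2/5.
The remaining 3/5 passes to Reiko's descendants per stirpes.
The 3/5 is divided into 3 equal shares of 1/5 among Kenji, Daichi, Haruki.
Kenji predeceased; the 1/5 allotted to Kenji's branch passes to Kenji's issue by representation.
Akira is the sole taker at this level and receives the full 1/5.
Daichi predeceased; the 1/5 allotted to Daichi's branch passes to Daichi's issue by representation.
The 1/5 is divided into 3 equal shares of 1/15 among Takeshi, Hana, Umeko.
Takeshi is living and takes 1/15.
Hana is living and takes 1/15.
Umeko is living and takes 1/15.
Haruki predeceased; the 1/5 allotted to Haruki's branch passes to Haruki's issue by representation.
The 1/5 is divided into 3 equal shares of 1/15 among Chiyo, Fumio, Emiko.
Chiyo is living and takes 1/15.
Fumio is living and takes 1/15.
Emiko is living and takes 1/15.

Akira 1/5; Chiyo 1/15; Emiko 1/15; Fumio 1/15; Hana 1/15; Takeshi 1/15; Umeko 1/15; Yori 2/5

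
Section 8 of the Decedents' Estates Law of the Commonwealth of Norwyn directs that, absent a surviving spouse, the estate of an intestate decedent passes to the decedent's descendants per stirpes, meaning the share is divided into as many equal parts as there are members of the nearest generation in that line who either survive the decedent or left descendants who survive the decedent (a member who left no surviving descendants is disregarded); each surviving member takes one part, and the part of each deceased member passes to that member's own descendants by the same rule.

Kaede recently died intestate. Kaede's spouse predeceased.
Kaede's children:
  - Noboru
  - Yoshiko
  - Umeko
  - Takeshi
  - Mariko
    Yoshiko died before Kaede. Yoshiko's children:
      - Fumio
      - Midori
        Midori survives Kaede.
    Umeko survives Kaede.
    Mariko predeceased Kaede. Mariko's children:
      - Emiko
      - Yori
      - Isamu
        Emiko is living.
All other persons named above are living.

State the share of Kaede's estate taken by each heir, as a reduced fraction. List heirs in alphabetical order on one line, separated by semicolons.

Emiko 1/15; Fumio 1/10; Isamu 1/15; Midori 1/10; Noboru 1/5; Takeshi 1/5; Umeko 1/5; Yori 1/15

There is no surviving spouse, so the entire estate passes to Kaede's descendants per stirpes.
The estate is divided into 5 equal shares of 1/5 among Noboru, Yoshiko, Umeko, Takeshi, Mariko.
Noboru is living and takes 1/5.
Yoshiko predeceased; the 1/5 allotted to Yoshiko's branch passes to Yoshiko's issue by representation.
The 1/5 is divided into 2 equal shares of 1/10 among Fumio, Midori.
Fumio is living and takes 1/10.
Midori is living and takes 1/10.
Umeko is living and takes 1/5.
Takeshi is living and takes 1/5.
Mariko predeceased; the 1/5 allotted to Mariko's branch passes to Mariko's issue by representation.
The 1/5 is divided into 3 equal shares of 1/15 among Emiko, Yori, Isamu.
Emiko is living and takes 1/15.
Yori is living and takes 1/15.
Isamu is living and takes 1/15.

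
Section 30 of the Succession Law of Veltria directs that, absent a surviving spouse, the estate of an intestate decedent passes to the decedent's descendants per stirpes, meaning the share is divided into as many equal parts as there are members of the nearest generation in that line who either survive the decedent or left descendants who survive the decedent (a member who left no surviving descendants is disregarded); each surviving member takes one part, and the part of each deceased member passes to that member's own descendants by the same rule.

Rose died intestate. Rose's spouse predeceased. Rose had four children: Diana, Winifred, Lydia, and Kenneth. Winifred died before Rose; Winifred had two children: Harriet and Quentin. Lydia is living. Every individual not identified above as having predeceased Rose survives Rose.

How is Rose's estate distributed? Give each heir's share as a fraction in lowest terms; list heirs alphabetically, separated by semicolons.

Diana 1/4; Harriet 1/8; Kenneth 1/4; Lydia 1/4; Quentin 1/8

There is no surviving spouse, so the entire estate passes to Rose's descendants per stirpes.
The estate is divided into 4 equal shares of 1/4 among Diana, Winifred, Lydia, Kenneth.
Diana is living and takes 1/4.
Winifred predeceased; the 1/4 allotted to Winifred's branch passes to Winifred's issue by representation.
The 1/4 is divided into 2 equal shares of 1/8 among Harriet, Quentin.
Harriet is living and takes 1/8.
Quentin is living and takes 1/8.
Lydia is living and takes 1/4.
Kenneth is living and takes 1/4.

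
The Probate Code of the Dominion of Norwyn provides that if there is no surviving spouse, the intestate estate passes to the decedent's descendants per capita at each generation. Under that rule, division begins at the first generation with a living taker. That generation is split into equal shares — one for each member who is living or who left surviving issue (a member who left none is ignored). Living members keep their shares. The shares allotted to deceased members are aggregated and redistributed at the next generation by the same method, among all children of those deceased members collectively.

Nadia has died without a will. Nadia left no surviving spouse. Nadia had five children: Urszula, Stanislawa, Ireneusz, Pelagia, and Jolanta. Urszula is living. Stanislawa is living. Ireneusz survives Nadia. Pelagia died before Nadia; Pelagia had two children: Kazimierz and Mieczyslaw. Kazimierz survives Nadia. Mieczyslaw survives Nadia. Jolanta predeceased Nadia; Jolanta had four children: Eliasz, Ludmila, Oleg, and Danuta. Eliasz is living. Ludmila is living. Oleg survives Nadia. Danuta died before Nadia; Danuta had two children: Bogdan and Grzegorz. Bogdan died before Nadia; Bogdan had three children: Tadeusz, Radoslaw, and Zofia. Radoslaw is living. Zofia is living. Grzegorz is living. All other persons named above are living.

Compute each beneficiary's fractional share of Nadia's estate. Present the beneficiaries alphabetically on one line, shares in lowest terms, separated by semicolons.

There is no surviving spouse, so the entire estate passes to Nadia's descendants per capita at each generation.
At generation 1 (Urszula, Stanislawa, Ireneusz, Pelagia, Jolanta) there are 5 shares of (1)/5 = 1/5 each.
Living: Urszula, Stanislawa, and Ireneusz — each takes 1/5.
Deceased: Pelagia and Jolanta. Their combined 2/5 is pooled and carried to generation 2.
At generation 2 (Kazimierz, Mieczyslaw, Eliasz, Ludmila, Oleg, Danuta) there are 6 shares of (2/5)/6 = 1/15 each.
Living: Kazimierz, Mieczyslaw, Eliasz, Ludmila, and Oleg — each takes 1/15.
Deceased: Danuta. That 1/15 share is carried to generation 3.
At generation 3 (Bogdan, Grzegorz) there are 2 shares of (1/15)/2 = 1/30 each.
Living: Grzegorz — each takes 1/30.
Deceased: Bogdan. That 1/30 share is carried to generation 4.
At generation 4 (Tadeusz, Radoslaw, Zofia) there are 3 shares of (1/30)/3 = 1/90 each.
Living: Tadeusz, Radoslaw, and Zofia — each takes 1/90.

Eliasz 1/15; Grzegorz 1/30; Ireneusz 1/5; Kazimierz 1/15; Ludmila 1/15; Mieczyslaw 1/15; Oleg 1/15; Radoslaw 1/90; Stanislawa 1/5; Tadeusz 1/90; Urszula 1/5; Zofia 1/90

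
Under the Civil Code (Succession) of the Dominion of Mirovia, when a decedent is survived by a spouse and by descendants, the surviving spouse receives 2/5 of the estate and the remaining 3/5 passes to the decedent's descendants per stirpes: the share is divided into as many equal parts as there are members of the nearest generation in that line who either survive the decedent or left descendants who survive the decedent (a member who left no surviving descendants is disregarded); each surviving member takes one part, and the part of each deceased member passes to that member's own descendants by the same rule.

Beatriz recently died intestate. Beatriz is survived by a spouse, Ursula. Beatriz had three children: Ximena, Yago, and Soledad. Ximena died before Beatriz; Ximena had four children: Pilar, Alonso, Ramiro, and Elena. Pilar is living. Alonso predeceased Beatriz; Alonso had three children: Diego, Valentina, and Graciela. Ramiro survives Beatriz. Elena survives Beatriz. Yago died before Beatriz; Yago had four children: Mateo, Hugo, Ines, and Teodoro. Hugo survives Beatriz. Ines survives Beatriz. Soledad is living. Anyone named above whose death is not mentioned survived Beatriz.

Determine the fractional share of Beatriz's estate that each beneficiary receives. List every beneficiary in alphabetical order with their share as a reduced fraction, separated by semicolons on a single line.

Diego 1/60; Elena 1/20; Graciela 1/60; Hugo 1/20; Ines 1/20; Mateo 1/20; Pilar 1/20; Ramiro 1/20; Soledad 1/5; Teodoro 1/20; Ursula 2/5; Valentina 1/60

Ursula, as surviving spouse, takes 2/5.
The remaining 3/5 passes to Beatriz's descendants per stirpes.
The 3/5 is divided into 3 equal shares of 1/5 among Ximena, Yago, Soledad.
Ximena predeceased; the 1/5 allotted to Ximena's branch passes to Ximena's issue by representation.
The 1/5 is divided into 4 equal shares of 1/20 among Pilar, Alonso, Ramiro, Elena.
Pilar is living and takes 1/20.
Alonso predeceased; the 1/20 allotted to Alonso's branch passes to Alonso's issue by representation.
The 1/20 is divided into 3 equal shares of 1/60 among Diego, Valentina, Graciela.
Diego is living and takes 1/60.
Valentina is living and takes 1/60.
Graciela is living and takes 1/60.
Ramiro is living and takes 1/20.
Elena is living and takes 1/20.
Yago predeceased; the 1/5 allotted to Yago's branch passes to Yago's issue by representation.
The 1/5 is divided into 4 equal shares of 1/20 among Mateo, Hugo, Ines, Teodoro.
Mateo is living and takes 1/20.
Hugo is living and takes 1/20.
Ines is living and takes 1/20.
Teodoro is living and takes 1/20.
Soledad is living and takes 1/5.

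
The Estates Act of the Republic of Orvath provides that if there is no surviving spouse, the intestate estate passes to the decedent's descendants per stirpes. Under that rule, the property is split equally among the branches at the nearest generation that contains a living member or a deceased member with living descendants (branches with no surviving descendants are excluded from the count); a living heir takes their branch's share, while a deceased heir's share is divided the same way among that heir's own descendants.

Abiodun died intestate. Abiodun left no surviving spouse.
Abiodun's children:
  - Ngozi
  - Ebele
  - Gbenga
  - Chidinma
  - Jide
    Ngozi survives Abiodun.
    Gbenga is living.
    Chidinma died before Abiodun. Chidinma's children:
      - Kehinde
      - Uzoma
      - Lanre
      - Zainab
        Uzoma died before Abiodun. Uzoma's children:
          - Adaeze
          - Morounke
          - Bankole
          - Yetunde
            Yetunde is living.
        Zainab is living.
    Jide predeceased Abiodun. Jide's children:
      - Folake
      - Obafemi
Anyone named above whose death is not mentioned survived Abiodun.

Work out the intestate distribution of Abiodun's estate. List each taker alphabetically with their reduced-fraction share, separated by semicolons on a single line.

Adaeze 1/80; Bankole 1/80; Ebele 1/5; Folake 1/10; Gbenga 1/5; Kehinde 1/20; Lanre 1/20; Morounke 1/80; Ngozi 1/5; Obafemi 1/10; Yetunde 1/80; Zainab 1/20

There is no surviving spouse, so the entire estate passes to Abiodun's descendants per stirpes.
The estate is divided into 5 equal shares of 1/5 among Ngozi, Ebele, Gbenga, Chidinma, Jide.
Ngozi is living and takes 1/5.
Ebele is living and takes 1/5.
Gbenga is living and takes 1/5.
Chidinma predeceased; the 1/5 allotted to Chidinma's branch passes to Chidinma's issue by representation.
The 1/5 is divided into 4 equal shares of 1/20 among Kehinde, Uzoma, Lanre, Zainab.
Kehinde is living and takes 1/20.
Uzoma predeceased; the 1/20 allotted to Uzoma's branch passes to Uzoma's issue by representation.
The 1/20 is divided into 4 equal shares of 1/80 among Adaeze, Morounke, Bankole, Yetunde.
Adaeze is living and takes 1/80.
Morounke is living and takes 1/80.
Bankole is living and takes 1/80.
Yetunde is living and takes 1/80.
Lanre is living and takes 1/20.
Zainab is living and takes 1/20.
Jide predeceased; the 1/5 allotted to Jide's branch passes to Jide's issue by representation.
The 1/5 is divided into 2 equal shares of 1/10 among Folake, Obafemi.
Folake is living and takes 1/10.
Obafemi is living and takes 1/10.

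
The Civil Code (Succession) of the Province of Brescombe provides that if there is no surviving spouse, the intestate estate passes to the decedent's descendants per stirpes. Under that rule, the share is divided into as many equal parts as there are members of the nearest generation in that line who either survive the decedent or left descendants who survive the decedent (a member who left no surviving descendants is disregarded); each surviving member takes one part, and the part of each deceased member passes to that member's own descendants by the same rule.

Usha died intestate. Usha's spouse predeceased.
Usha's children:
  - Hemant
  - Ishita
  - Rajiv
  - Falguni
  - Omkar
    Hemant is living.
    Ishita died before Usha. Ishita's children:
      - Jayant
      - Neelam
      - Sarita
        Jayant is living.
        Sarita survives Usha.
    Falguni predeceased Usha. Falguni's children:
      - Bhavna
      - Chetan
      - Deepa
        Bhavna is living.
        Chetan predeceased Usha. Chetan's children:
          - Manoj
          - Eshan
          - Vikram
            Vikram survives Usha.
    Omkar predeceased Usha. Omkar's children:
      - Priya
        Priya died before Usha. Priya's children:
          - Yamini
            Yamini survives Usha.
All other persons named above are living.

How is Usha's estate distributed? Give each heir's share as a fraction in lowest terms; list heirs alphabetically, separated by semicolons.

There is no surviving spouse, so the entire estate passes to Usha's descendants per stirpes.
The estate is divided into 5 equal shares of 1/5 among Hemant, Ishita, Rajiv, Falguni, Omkar.
Hemant is living and takes 1/5.
Ishita predeceased; the 1/5 allotted to Ishita's branch passes to Ishita's issue by representation.
The 1/5 is divided into 3 equal shares of 1/15 among Jayant, Neelam, Sarita.
Jayant is living and takes 1/15.
Neelam is living and takes 1/15.
Sarita is living and takes 1/15.
Rajiv is living and takes 1/5.
Falguni predeceased; the 1/5 allotted to Falguni's branch passes to Falguni's issue by representation.
The 1/5 is divided into 3 equal shares of 1/15 among Bhavna, Chetan, Deepa.
Bhavna is living and takes 1/15.
Chetan predeceased; the 1/15 allotted to Chetan's branch passes to Chetan's issue by representation.
The 1/15 is divided into 3 equal shares of 1/45 among Manoj, Eshan, Vikram.
Manoj is living and takes 1/45.
Eshan is living and takes 1/45.
Vikram is living and takes 1/45.
Deepa is living and takes 1/15.
Omkar predeceased; the 1/5 allotted to Omkar's branch passes to Omkar's issue by representation.
Priya's line is the sole branch at this level, so the full 1/5 passes to Priya's issue by representation.
Yamini is the sole taker at this level and receives the full 1/5.

Bhavna 1/15; Deepa 1/15; Eshan 1/45; Hemant 1/5; Jayant 1/15; Manoj 1/45; Neelam 1/15; Rajiv 1/5; Sarita 1/15; Vikram 1/45; Yamini 1/5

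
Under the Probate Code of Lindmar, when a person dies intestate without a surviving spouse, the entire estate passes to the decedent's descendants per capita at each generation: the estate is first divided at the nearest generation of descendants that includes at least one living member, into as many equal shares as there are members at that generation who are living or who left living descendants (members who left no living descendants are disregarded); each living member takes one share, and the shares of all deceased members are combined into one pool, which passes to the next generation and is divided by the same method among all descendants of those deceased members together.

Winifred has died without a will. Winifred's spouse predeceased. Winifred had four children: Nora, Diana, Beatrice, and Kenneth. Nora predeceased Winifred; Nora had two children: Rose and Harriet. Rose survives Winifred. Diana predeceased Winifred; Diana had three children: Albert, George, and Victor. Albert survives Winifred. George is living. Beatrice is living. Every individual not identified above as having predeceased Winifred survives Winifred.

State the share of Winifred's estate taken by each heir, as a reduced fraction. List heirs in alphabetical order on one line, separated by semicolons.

Albert 1/10; Beatrice 1/4; George 1/10; Harriet 1/10; Kenneth 1/4; Rose 1/10; Victor 1/10

There is no surviving spouse, so the entire estate passes to Winifred's descendants per capita at each generation.
At generation 1 (Nora, Diana, Beatrice, Kenneth) there are 4 shares of (1)/4 = 1/4 each.
Living: Beatrice and Kenneth — each takes 1/4.
Deceased: Nora and Diana. Their combined 1/2 is pooled and carried to generation 2.
At generation 2 (Rose, Harriet, Albert, George, Victor) there are 5 shares of (1/2)/5 = 1/10 each.
Living: Rose, Harriet, Albert, George, and Victor — each takes 1/10.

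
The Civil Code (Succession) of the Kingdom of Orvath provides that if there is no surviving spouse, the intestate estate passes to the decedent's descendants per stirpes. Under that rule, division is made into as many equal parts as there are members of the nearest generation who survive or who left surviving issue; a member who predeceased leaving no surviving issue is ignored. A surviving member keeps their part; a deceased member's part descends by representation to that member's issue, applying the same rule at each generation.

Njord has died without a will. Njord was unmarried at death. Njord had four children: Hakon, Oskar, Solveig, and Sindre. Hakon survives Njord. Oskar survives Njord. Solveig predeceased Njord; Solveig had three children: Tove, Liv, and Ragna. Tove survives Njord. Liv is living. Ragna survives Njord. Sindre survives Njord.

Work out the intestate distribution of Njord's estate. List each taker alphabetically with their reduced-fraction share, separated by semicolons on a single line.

There is no surviving spouse, so the entire estate passes to Njord's descendants per stirpes.
The estate is divided into 4 equal shares of 1/4 among Hakon, Oskar, Solveig, Sindre.
Hakon is living and takes 1/4.
Oskar is living and takes 1/4.
Solveig predeceased; the 1/4 allotted to Solveig's branch passes to Solveig's issue by representation.
The 1/4 is divided into 3 equal shares of 1/12 among Tove, Liv, Ragna.
Tove is living and takes 1/12.
Liv is living and takes 1/12.
Ragna is living and takes 1/12.
Sindre is living and takes 1/4.

Hakon 1/4; Liv 1/12; Oskar 1/4; Ragna 1/12; Sindre 1/4; Tove 1/12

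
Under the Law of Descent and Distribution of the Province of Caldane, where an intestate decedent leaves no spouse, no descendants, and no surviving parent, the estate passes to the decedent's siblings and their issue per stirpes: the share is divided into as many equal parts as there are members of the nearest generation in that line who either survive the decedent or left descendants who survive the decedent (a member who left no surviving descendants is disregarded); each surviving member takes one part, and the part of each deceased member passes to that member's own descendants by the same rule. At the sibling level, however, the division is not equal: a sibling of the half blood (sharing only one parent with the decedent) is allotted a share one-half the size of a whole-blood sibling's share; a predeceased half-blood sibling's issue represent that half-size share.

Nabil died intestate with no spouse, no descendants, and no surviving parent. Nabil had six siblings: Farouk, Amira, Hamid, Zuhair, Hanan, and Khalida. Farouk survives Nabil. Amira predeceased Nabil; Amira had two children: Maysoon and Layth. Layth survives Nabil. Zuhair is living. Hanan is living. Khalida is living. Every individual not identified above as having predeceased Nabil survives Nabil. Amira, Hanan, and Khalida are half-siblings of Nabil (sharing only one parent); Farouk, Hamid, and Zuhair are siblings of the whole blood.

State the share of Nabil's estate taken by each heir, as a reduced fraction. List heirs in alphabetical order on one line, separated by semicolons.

Farouk 2/9; Hamid 2/9; Hanan 1/9; Khalida 1/9; Layth 1/18; Maysoon 1/18; Zuhair 2/9

No spouse, descendants, or parent survives, so the estate passes to Nabil's siblings per stirpes.
Half-blood siblings count for one-half the weight of whole-blood siblings at the initial division.
Dividing 1 in proportion to weights (total weight 9/2): Farouk (weight 1) → 2/9; Amira (weight 1/2) → 1/9; Hamid (weight 1) → 2/9; Zuhair (weight 1) → 2/9; Hanan (weight 1/2) → 1/9; Khalida (weight 1/2) → 1/9.
Farouk is living and takes 2/9.
Amira predeceased; the 1/9 allotted to Amira's branch passes to Amira's issue by representation.
The 1/9 is divided into 2 equal shares of 1/18 among Maysoon, Layth.
Maysoon is living and takes 1/18.
Layth is living and takes 1/18.
Hamid is living and takes 2/9.
Zuhair is living and takes 2/9.
Hanan is living and takes 1/9.
Khalida is living and takes 1/9.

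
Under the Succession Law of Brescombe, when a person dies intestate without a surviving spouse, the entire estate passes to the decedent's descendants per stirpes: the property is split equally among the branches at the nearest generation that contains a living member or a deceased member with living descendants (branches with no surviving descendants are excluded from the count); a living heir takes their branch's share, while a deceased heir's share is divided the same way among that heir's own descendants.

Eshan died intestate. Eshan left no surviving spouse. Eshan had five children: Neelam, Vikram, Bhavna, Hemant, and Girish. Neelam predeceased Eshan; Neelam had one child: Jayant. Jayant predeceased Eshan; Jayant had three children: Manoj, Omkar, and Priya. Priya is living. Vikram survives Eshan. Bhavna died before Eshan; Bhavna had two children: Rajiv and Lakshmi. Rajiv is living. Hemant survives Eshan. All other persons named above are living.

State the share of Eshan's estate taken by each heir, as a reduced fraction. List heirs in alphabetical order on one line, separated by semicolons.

There is no surviving spouse, so the entire estate passes to Eshan's descendants per stirpes.
The estate is divided into 5 equal shares of 1/5 among Neelam, Vikram, Bhavna, Hemant, Girish.
Neelam predeceased; the 1/5 allotted to Neelam's branch passes to Neelam's issue by representation.
Jayant's line is the sole branch at this level, so the full 1/5 passes to Jayant's issue by representation.
The 1/5 is divided into 3 equal shares of 1/15 among Manoj, Omkar, Priya.
Manoj is living and takes 1/15.
Omkar is living and takes 1/15.
Priya is living and takes 1/15.
Vikram is living and takes 1/5.
Bhavna predeceased; the 1/5 allotted to Bhavna's branch passes to Bhavna's issue by representation.
The 1/5 is divided into 2 equal shares of 1/10 among Rajiv, Lakshmi.
Rajiv is living and takes 1/10.
Lakshmi is living and takes 1/10.
Hemant is living and takes 1/5.
Girish is living and takes 1/5.

Girish 1/5; Hemant 1/5; Lakshmi 1/10; Manoj 1/15; Omkar 1/15; Priya 1/15; Rajiv 1/10; Vikram 1/5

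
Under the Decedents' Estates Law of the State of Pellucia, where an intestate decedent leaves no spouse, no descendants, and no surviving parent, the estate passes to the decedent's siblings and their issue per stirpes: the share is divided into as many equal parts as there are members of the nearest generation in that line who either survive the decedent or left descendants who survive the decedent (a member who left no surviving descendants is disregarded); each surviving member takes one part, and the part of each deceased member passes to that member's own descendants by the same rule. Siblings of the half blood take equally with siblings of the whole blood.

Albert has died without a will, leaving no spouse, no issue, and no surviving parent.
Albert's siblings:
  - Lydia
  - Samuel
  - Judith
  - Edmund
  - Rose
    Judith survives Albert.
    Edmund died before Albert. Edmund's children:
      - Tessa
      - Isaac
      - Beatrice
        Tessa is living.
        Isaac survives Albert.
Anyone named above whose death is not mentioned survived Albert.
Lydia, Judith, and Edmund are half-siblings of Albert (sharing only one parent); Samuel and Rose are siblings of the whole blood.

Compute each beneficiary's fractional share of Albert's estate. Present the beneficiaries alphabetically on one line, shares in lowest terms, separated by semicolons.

No spouse, descendants, or parent survives, so the estate passes to Albert's siblings per stirpes.
Half-blood and whole-blood siblings take equally under the stated rule.
The estate is divided into 5 equal shares of 1/5 among Lydia, Samuel, Judith, Edmund, Rose.
Lydia is living and takes 1/5.
Samuel is living and takes 1/5.
Judith is living and takes 1/5.
Edmund predeceased; the 1/5 allotted to Edmund's branch passes to Edmund's issue by representation.
The 1/5 is divided into 3 equal shares of 1/15 among Tessa, Isaac, Beatrice.
Tessa is living and takes 1/15.
Isaac is living and takes 1/15.
Beatrice is living and takes 1/15.
Rose is living and takes 1/5.

Beatrice 1/15; Isaac 1/15; Judith 1/5; Lydia 1/5; Rose 1/5; Samuel 1/5; Tessa 1/15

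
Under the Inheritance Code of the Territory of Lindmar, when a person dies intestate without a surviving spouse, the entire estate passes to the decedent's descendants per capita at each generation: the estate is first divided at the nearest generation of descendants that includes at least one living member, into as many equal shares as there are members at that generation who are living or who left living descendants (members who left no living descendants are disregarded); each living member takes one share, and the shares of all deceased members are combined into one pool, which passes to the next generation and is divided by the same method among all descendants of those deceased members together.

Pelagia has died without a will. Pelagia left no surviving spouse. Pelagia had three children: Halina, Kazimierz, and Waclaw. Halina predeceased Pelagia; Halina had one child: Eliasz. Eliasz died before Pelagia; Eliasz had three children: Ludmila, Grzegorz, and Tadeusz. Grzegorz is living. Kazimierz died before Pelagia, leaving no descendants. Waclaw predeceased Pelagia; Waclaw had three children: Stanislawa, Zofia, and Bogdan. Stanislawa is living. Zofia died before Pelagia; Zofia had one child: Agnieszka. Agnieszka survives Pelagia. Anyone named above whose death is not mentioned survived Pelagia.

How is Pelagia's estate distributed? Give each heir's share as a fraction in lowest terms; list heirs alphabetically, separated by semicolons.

Agnieszka 1/8; Bogdan 1/4; Grzegorz 1/8; Ludmila 1/8; Stanislawa 1/4; Tadeusz 1/8

There is no surviving spouse, so the entire estate passes to Pelagia's descendants per capita at each generation.
No one at generation 1 (Halina, Waclaw) is living; moving to the next generation.
At generation 2 (Eliasz, Stanislawa, Zofia, Bogdan) there are 4 shares of (1)/4 = 1/4 each.
Living: Stanislawa and Bogdan — each takes 1/4.
Deceased: Eliasz and Zofia. Their combined 1/2 is pooled and carried to generation 3.
At generation 3 (Ludmila, Grzegorz, Tadeusz, Agnieszka) there are 4 shares of (1/2)/4 = 1/8 each.
Living: Ludmila, Grzegorz, Tadeusz, and Agnieszka — each takes 1/8.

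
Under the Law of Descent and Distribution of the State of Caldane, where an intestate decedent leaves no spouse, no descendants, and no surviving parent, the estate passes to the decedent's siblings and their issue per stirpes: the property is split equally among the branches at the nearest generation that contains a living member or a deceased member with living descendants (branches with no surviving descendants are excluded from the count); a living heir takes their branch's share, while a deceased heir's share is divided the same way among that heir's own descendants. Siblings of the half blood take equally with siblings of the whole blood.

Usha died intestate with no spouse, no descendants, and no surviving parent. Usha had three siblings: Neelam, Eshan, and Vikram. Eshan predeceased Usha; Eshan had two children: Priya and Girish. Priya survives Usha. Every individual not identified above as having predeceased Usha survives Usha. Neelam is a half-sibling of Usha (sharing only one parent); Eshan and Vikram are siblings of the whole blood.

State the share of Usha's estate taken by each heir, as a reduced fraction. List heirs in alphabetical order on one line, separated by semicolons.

Girish 1/6; Neelam 1/3; Priya 1/6; Vikram 1/3

No spouse, descendants, or parent survives, so the estate passes to Usha's siblings per stirpes.
Half-blood and whole-blood siblings take equally under the stated rule.
The estate is divided into 3 equal shares of 1/3 among Neelam, Eshan, Vikram.
Neelam is living and takes 1/3.
Eshan predeceased; the 1/3 allotted to Eshan's branch passes to Eshan's issue by representation.
The 1/3 is divided into 2 equal shares of 1/6 among Priya, Girish.
Priya is living and takes 1/6.
Girish is living and takes 1/6.
Vikram is living and takes 1/3.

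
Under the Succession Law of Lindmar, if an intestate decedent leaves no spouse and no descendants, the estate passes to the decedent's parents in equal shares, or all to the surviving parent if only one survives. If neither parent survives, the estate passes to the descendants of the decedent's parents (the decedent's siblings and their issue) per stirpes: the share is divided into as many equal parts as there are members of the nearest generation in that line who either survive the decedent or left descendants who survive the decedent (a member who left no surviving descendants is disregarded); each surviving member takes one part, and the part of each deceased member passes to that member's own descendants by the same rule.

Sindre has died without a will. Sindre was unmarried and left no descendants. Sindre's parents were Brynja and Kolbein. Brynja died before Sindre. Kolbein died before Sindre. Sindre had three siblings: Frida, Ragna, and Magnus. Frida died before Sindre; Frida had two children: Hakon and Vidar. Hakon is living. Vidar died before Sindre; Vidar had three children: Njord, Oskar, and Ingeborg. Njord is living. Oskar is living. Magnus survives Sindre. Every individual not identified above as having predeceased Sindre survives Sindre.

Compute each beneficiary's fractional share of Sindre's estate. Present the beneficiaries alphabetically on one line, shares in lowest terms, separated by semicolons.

Hakon 1/6; Ingeborg 1/18; Magnus 1/3; Njord 1/18; Oskar 1/18; Ragna 1/3

Neither parent survives and there are no descendants, so the estate passes to Sindre's siblings and their issue per stirpes.
The estate is divided into 3 equal shares of 1/3 among Frida, Ragna, Magnus.
Frida predeceased; the 1/3 allotted to Frida's branch passes to Frida's issue by representation.
The 1/3 is divided into 2 equal shares of 1/6 among Hakon, Vidar.
Hakon is living and takes 1/6.
Vidar predeceased; the 1/6 allotted to Vidar's branch passes to Vidar's issue by representation.
The 1/6 is divided into 3 equal shares of 1/18 among Njord, Oskar, Ingeborg.
Njord is living and takes 1/18.
Oskar is living and takes 1/18.
Ingeborg is living and takes 1/18.
Ragna is living and takes 1/3.
Magnus is living and takes 1/3.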